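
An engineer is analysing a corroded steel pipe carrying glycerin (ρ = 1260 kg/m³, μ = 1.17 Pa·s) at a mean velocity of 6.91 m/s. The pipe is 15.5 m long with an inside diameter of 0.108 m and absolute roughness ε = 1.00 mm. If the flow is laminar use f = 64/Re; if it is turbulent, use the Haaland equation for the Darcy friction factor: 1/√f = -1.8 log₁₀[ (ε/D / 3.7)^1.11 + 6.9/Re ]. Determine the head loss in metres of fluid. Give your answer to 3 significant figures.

Reynolds number Re = ρVD/μ = 1260 · 6.91 · 0.108 / 1.17 = 803.7.
Re < 2300 → laminar flow, so f = 64/Re = 64/803.7 = 0.07963 (the turbulent correlation is not needed).
Darcy-Weisbach: ΔP = f(L/D)(ρV²/2) = 0.07963·(15.5/0.108)·(1260·6.91²/2) = 0.07963·143.5·3.008e+04 = 3.438e+05 Pa.
Head loss h_f = ΔP/(ρg) = 3.438e+05/(1260·9.81) = 27.8 m.

h_f ≈ 27.8 m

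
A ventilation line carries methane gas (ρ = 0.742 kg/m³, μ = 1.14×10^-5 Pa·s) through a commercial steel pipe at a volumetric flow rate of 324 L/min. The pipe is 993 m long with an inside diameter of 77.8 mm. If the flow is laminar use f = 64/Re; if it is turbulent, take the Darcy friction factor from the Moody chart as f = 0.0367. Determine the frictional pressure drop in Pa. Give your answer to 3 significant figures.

ΔP ≈ 224 Pa

Q = 324 L/min = 324/60000 = 0.0054 m³/s.
Cross-sectional area A = πD²/4 = π(0.0778)²/4 = 0.004754 m²; mean velocity V = Q/A = 0.0054/0.004754 = 1.136 m/s.
Reynolds number Re = ρVD/μ = 0.742 · 1.136 · 0.0778 / 1.14e-05 = 5752.
Re > 4000 → turbulent; use the Moody-chart value f = 0.0367.
Darcy-Weisbach: ΔP = f(L/D)(ρV²/2) = 0.0367·(993/0.0778)·(0.742·1.136²/2) = 0.0367·1.276e+04·0.4787 = 224.2 Pa.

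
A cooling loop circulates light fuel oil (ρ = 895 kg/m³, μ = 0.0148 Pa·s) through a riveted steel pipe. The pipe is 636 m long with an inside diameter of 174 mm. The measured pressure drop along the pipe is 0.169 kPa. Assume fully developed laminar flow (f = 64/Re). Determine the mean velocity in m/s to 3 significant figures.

V ≈ 0.0170 m/s

For laminar flow, f = 64/Re with Re = ρVD/μ, so Darcy-Weisbach reduces to ΔP = 32μLV/D². Solving for V: V = ΔP·D²/(32μL) = 169·(0.174)²/(32·0.0148·636) = 0.01699 m/s.
Check: Re = ρVD/μ = 895·0.01699·0.174/0.0148 = 178.7 < 2300, so the laminar assumption holds.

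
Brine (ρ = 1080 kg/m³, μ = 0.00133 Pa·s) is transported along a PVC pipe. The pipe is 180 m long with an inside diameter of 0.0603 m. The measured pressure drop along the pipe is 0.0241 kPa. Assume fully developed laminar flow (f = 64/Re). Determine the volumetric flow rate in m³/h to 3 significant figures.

For laminar flow, f = 64/Re with Re = ρVD/μ, so Darcy-Weisbach reduces to ΔP = 32μLV/D². Solving for V: V = ΔP·D²/(32μL) = 24.1·(0.0603)²/(32·0.00133·180) = 0.01144 m/s.
Check: Re = ρVD/μ = 1080·0.01144·0.0603/0.00133 = 560.1 < 2300, so the laminar assumption holds.
Q = V·A = 0.01144·(π/4·0.0603²) = 3.267e-05 m³/s = 0.118 m³/h.

Q ≈ 0.118 m³/h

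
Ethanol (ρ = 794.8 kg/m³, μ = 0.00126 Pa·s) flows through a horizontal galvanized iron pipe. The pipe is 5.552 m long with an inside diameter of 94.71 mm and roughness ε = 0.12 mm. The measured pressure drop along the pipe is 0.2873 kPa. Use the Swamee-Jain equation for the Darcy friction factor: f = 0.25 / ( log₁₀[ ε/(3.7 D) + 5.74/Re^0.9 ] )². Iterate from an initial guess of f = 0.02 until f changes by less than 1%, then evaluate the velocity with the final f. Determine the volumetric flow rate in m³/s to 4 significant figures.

Q ≈ 0.004896 m³/s

Rearranging Darcy-Weisbach: V = √(2·ΔP·D/(f·L·ρ)). With ε/D = 0.00012/0.09471 = 0.00127, iterate starting from f = 0.02:
  f = 0.02 → V = √(2·287.3·0.09471/(0.02·5.552·794.8)) = 0.7853 m/s; Re = ρVD/μ = 4.691e+04; f → 0.02513
  f = 0.02513 → V = 0.7006 m/s; Re = 4.185e+04; f → 0.02551
  f = 0.02551 → V = 0.6954 m/s; Re = 4.154e+04; f → 0.02553
Converged (Δf/f < 1%). With the final f = 0.02553: V = √(2·287.3·0.09471/(0.02553·5.552·794.8)) = 0.695 m/s.
Q = V·A = 0.695·(π/4·0.09471²) = 0.004896 m³/s = 0.004896 m³/s.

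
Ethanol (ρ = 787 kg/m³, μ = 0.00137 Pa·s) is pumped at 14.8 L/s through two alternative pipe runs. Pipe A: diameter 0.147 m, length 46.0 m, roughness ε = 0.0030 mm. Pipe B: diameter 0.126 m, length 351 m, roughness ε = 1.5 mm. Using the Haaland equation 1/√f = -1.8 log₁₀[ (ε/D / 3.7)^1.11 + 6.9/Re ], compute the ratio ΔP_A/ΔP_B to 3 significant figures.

ΔP_A/ΔP_B ≈ 0.0283

Pipe A: V = Q/A = 0.0148/0.01697 = 0.872 m/s; Re = 7.364e+04; ε/D = 2.04e-05; Haaland → f = 0.01908; ΔP_A = f(L/D)(ρV²/2) = 1787 Pa.
Pipe B: V = Q/A = 0.0148/0.01247 = 1.187 m/s; Re = 8.591e+04; ε/D = 0.0119; Haaland → f = 0.04091; ΔP_B = f(L/D)(ρV²/2) = 6.318e+04 Pa.
ΔP_A/ΔP_B = 1787/6.318e+04 = 0.0283.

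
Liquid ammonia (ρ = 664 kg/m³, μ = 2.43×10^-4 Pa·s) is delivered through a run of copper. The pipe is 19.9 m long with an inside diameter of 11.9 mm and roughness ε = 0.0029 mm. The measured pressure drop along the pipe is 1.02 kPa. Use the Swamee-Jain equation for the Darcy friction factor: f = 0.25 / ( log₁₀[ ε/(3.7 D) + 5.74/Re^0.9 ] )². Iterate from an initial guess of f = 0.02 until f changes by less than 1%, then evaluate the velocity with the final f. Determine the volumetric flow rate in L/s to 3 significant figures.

Rearranging Darcy-Weisbach: V = √(2·ΔP·D/(f·L·ρ)). With ε/D = 2.9e-06/0.0119 = 0.000244, iterate starting from f = 0.02:
  f = 0.02 → V = √(2·1020·0.0119/(0.02·19.9·664)) = 0.3031 m/s; Re = ρVD/μ = 9855; f → 0.03152
  f = 0.03152 → V = 0.2414 m/s; Re = 7850; f → 0.03352
  f = 0.03352 → V = 0.2341 m/s; Re = 7612; f → 0.03381
Converged (Δf/f < 1%). With the final f = 0.03381: V = √(2·1020·0.0119/(0.03381·19.9·664)) = 0.2331 m/s.
Q = V·A = 0.2331·(π/4·0.0119²) = 2.593e-05 m³/s = 0.0259 L/s.

Q ≈ 0.0259 L/s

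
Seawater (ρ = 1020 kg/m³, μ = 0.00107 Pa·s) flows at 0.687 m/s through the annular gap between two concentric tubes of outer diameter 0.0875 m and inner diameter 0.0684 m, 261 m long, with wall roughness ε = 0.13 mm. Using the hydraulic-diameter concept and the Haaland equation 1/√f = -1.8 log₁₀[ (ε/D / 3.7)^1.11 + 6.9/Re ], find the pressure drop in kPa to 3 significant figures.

Hydraulic diameter D_h = 4A/P = D_o - D_i = 0.0875 - 0.0684 = 0.0191 m.
Re = ρVD_h/μ = 1020·0.687·0.0191/0.00107 = 1.251e+04.
ε/D_h = 0.00013/0.0191 = 0.00681; Haaland gives 1/√f = -1.8 log₁₀[0.00092+0.000552] = 5.098, so f = 0.03848.
ΔP = f(L/D_h)(ρV²/2) = 0.03848·261/0.0191·240.7 = 1.266e+05 Pa.
ΔP = 127 kPa.

ΔP ≈ 127 kPa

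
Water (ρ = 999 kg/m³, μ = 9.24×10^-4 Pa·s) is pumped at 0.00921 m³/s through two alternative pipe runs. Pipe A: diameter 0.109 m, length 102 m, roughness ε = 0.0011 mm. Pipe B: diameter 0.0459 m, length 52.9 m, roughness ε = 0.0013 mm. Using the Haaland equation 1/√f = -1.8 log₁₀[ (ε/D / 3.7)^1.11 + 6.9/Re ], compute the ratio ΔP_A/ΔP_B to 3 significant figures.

Pipe A: V = Q/A = 0.00921/0.009331 = 0.987 m/s; Re = 1.163e+05; ε/D = 1.01e-05; Haaland → f = 0.01732; ΔP_A = f(L/D)(ρV²/2) = 7885 Pa.
Pipe B: V = Q/A = 0.00921/0.001655 = 5.566 m/s; Re = 2.762e+05; ε/D = 2.83e-05; Haaland → f = 0.01479; ΔP_B = f(L/D)(ρV²/2) = 2.639e+05 Pa.
ΔP_A/ΔP_B = 7885/2.639e+05 = 0.0299.

ΔP_A/ΔP_B ≈ 0.0299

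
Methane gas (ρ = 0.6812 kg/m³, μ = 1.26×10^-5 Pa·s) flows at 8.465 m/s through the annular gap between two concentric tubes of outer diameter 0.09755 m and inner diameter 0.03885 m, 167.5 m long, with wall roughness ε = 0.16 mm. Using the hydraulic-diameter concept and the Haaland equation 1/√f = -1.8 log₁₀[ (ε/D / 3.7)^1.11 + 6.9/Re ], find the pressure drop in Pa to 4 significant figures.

Hydraulic diameter D_h = 4A/P = D_o - D_i = 0.09755 - 0.03885 = 0.0587 m.
Re = ρVD_h/μ = 0.6812·8.465·0.0587/1.26e-05 = 2.686e+04.
ε/D_h = 0.00016/0.0587 = 0.00273; Haaland gives 1/√f = -1.8 log₁₀[0.000333+0.000257] = 5.812, so f = 0.0296.
ΔP = f(L/D_h)(ρV²/2) = 0.0296·167.5/0.0587·24.41 = 2061 Pa.

ΔP ≈ 2061 Pa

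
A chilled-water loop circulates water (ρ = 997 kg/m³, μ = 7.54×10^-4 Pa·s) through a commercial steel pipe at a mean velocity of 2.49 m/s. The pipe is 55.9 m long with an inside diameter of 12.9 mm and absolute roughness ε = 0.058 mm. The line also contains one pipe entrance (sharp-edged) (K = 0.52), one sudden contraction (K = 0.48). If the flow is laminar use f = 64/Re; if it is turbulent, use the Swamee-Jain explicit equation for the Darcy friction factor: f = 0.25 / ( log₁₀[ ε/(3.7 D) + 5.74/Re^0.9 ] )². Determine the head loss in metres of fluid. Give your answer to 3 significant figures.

Reynolds number Re = ρVD/μ = 997 · 2.49 · 0.0129 / 0.000754 = 4.247e+04.
Re > 4000 → turbulent. Relative roughness ε/D = 5.8e-05/0.0129 = 0.0045. Swamee-Jain: f = 0.25/(log₁₀[0.0045/3.7 + 5.74/4.247e+04^0.9])² = 0.25/(log₁₀[0.00122 + 0.000392])² = 0.25/(-2.794)² = 0.03203.
Total minor-loss coefficient ΣK = 1·0.52 + 1·0.48 = 1.
ΔP = [f·L/D + ΣK]·(ρV²/2) = [0.03203·55.9/0.0129 + 1]·(997·2.49²/2) = [138.8 + 1]·3091 = 4.321e+05 Pa.
Head loss h_f = ΔP/(ρg) = 4.321e+05/(997·9.81) = 44.2 m.

h_f ≈ 44.2 m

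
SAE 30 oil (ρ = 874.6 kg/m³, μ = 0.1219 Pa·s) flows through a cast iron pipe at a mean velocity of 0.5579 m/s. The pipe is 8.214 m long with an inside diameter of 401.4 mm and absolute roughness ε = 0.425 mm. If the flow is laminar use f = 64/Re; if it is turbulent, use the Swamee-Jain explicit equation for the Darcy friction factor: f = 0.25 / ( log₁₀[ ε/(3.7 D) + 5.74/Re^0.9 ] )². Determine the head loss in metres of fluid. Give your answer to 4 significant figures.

h_f ≈ 0.01293 m

Reynolds number Re = ρVD/μ = 874.6 · 0.5579 · 0.4014 / 0.122 = 1607.
Re < 2300 → laminar flow, so f = 64/Re = 64/1607 = 0.03983 (the turbulent correlation is not needed).
Darcy-Weisbach: ΔP = f(L/D)(ρV²/2) = 0.03983·(8.214/0.4014)·(874.6·0.5579²/2) = 0.03983·20.46·136.1 = 110.9 Pa.
Head loss h_f = ΔP/(ρg) = 110.9/(874.6·9.81) = 0.01293 m.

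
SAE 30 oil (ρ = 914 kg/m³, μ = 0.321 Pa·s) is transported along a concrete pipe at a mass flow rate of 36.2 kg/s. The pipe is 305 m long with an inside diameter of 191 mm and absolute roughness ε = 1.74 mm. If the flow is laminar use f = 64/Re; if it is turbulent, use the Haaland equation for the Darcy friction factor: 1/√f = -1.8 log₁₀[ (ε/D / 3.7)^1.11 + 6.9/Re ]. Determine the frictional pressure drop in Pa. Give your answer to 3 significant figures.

ΔP ≈ 119000 Pa

A = πD²/4 = π(0.191)²/4 = 0.02865 m²; mean velocity V = ṁ/(ρA) = 36.2/(914 · 0.02865) = 1.382 m/s.
Reynolds number Re = ρVD/μ = 914 · 1.382 · 0.191 / 0.321 = 751.8.
Re < 2300 → laminar flow, so f = 64/Re = 64/751.8 = 0.08513 (the turbulent correlation is not needed).
Darcy-Weisbach: ΔP = f(L/D)(ρV²/2) = 0.08513·(305/0.191)·(914·1.382²/2) = 0.08513·1597·873.2 = 1.187e+05 Pa.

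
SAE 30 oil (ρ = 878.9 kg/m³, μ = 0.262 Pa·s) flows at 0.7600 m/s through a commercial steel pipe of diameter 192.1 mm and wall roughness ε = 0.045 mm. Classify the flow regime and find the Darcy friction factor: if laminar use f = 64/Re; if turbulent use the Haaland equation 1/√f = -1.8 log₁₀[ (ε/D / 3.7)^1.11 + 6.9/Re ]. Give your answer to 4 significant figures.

f ≈ 0.1307

Re = ρVD/μ = 878.9·0.76·0.1921/0.262 = 489.8.
Re < 2300 → laminar, so f = 64/Re = 0.1307 (roughness is irrelevant in laminar flow).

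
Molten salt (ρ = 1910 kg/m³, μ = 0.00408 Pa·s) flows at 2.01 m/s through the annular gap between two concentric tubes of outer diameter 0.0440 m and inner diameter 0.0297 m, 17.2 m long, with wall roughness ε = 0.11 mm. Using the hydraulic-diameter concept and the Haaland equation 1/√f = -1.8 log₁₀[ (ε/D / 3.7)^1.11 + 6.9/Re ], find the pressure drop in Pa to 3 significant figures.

ΔP ≈ 182000 Pa

Hydraulic diameter D_h = 4A/P = D_o - D_i = 0.044 - 0.0297 = 0.0143 m.
Re = ρVD_h/μ = 1910·2.01·0.0143/0.00408 = 1.346e+04.
ε/D_h = 0.00011/0.0143 = 0.00769; Haaland gives 1/√f = -1.8 log₁₀[0.00105+0.000513] = 5.049, so f = 0.03923.
ΔP = f(L/D_h)(ρV²/2) = 0.03923·17.2/0.0143·3858 = 1.82e+05 Pa.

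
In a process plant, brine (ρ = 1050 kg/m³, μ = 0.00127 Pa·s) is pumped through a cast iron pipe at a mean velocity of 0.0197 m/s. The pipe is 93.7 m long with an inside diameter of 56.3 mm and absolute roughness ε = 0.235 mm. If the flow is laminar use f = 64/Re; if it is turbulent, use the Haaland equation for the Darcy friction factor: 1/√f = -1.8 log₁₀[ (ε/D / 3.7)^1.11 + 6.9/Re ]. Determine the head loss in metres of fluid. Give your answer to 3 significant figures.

Reynolds number Re = ρVD/μ = 1050 · 0.0197 · 0.0563 / 0.00127 = 917.
Re < 2300 → laminar flow, so f = 64/Re = 64/917 = 0.06979 (the turbulent correlation is not needed).
Darcy-Weisbach: ΔP = f(L/D)(ρV²/2) = 0.06979·(93.7/0.0563)·(1050·0.0197²/2) = 0.06979·1664·0.2037 = 23.67 Pa.
Head loss h_f = ΔP/(ρg) = 23.67/(1050·9.81) = 0.00230 m.

h_f ≈ 0.00230 m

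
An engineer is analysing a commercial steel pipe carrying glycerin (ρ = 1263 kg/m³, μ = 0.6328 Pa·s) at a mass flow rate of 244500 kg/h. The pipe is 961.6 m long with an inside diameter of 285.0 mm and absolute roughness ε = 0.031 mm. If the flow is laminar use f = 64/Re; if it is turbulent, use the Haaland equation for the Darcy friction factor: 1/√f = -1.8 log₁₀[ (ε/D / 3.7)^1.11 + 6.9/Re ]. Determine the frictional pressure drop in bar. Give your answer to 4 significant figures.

ṁ = 244500 kg/h = 244500/3600 = 67.92 kg/s.
A = πD²/4 = π(0.285)²/4 = 0.06379 m²; mean velocity V = ṁ/(ρA) = 67.92/(1263 · 0.06379) = 0.8429 m/s.
Reynolds number Re = ρVD/μ = 1263 · 0.8429 · 0.285 / 0.633 = 479.5.
Re < 2300 → laminar flow, so f = 64/Re = 64/479.5 = 0.1335 (the turbulent correlation is not needed).
Darcy-Weisbach: ΔP = f(L/D)(ρV²/2) = 0.1335·(961.6/0.285)·(1263·0.8429²/2) = 0.1335·3374·448.7 = 2.021e+05 Pa.
ΔP = 2.021e+05 Pa = 2.021 bar.

ΔP ≈ 2.021 bar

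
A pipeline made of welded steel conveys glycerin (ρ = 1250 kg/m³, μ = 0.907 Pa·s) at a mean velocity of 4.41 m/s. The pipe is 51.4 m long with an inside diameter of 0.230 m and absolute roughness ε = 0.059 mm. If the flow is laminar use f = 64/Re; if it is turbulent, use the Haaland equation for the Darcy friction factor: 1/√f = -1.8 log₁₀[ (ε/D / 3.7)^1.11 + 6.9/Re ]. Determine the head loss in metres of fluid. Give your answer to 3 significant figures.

Reynolds number Re = ρVD/μ = 1250 · 4.41 · 0.23 / 0.907 = 1398.
Re < 2300 → laminar flow, so f = 64/Re = 64/1398 = 0.04578 (the turbulent correlation is not needed).
Darcy-Weisbach: ΔP = f(L/D)(ρV²/2) = 0.04578·(51.4/0.23)·(1250·4.41²/2) = 0.04578·223.5·1.216e+04 = 1.244e+05 Pa.
Head loss h_f = ΔP/(ρg) = 1.244e+05/(1250·9.81) = 10.1 m.

h_f ≈ 10.1 m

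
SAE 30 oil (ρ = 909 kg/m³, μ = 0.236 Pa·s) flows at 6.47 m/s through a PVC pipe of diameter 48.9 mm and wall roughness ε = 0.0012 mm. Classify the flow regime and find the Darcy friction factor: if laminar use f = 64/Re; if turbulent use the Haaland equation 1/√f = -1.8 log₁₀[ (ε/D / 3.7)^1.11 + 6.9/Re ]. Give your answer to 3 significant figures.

Re = ρVD/μ = 909·6.47·0.0489/0.236 = 1219.
Re < 2300 → laminar, so f = 64/Re = 0.05252 (roughness is irrelevant in laminar flow).

f ≈ 0.0525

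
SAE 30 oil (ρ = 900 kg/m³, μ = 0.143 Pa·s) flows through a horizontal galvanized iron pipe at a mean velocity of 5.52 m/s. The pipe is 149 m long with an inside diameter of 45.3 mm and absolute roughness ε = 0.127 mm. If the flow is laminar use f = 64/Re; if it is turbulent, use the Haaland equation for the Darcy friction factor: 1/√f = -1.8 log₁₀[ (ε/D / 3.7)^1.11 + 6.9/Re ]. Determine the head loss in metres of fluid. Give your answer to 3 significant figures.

Reynolds number Re = ρVD/μ = 900 · 5.52 · 0.0453 / 0.143 = 1574.
Re < 2300 → laminar flow, so f = 64/Re = 64/1574 = 0.04067 (the turbulent correlation is not needed).
Darcy-Weisbach: ΔP = f(L/D)(ρV²/2) = 0.04067·(149/0.0453)·(900·5.52²/2) = 0.04067·3289·1.371e+04 = 1.834e+06 Pa.
Head loss h_f = ΔP/(ρg) = 1.834e+06/(900·9.81) = 208 m.

h_f ≈ 208 m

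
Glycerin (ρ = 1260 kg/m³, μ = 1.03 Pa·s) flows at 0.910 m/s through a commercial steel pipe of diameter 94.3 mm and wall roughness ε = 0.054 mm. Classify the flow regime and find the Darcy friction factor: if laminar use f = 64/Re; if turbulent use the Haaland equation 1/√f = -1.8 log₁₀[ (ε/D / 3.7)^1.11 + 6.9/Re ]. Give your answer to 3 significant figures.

Re = ρVD/μ = 1260·0.91·0.0943/1.03 = 105.
Re < 2300 → laminar, so f = 64/Re = 0.6097 (roughness is irrelevant in laminar flow).

f ≈ 0.610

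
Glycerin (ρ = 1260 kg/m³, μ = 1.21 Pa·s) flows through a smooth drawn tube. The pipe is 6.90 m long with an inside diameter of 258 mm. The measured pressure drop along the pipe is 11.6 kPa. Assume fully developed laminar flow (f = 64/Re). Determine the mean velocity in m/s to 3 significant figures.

For laminar flow, f = 64/Re with Re = ρVD/μ, so Darcy-Weisbach reduces to ΔP = 32μLV/D². Solving for V: V = ΔP·D²/(32μL) = 1.16e+04·(0.258)²/(32·1.21·6.9) = 2.89 m/s.
Check: Re = ρVD/μ = 1260·2.89·0.258/1.21 = 776.5 < 2300, so the laminar assumption holds.

V ≈ 2.89 m/s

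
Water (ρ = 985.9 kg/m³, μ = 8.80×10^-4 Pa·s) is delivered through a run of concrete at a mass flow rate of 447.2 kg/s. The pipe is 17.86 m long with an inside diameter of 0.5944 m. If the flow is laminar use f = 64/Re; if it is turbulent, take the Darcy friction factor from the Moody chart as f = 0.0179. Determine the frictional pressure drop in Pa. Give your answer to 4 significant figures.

ΔP ≈ 708.4 Pa

A = πD²/4 = π(0.5944)²/4 = 0.2775 m²; mean velocity V = ṁ/(ρA) = 447.2/(985.9 · 0.2775) = 1.635 m/s.
Reynolds number Re = ρVD/μ = 985.9 · 1.635 · 0.5944 / 0.00088 = 1.089e+06.
Re > 4000 → turbulent; use the Moody-chart value f = 0.0179.
Darcy-Weisbach: ΔP = f(L/D)(ρV²/2) = 0.0179·(17.86/0.5944)·(985.9·1.635²/2) = 0.0179·30.05·1317 = 708.4 Pa.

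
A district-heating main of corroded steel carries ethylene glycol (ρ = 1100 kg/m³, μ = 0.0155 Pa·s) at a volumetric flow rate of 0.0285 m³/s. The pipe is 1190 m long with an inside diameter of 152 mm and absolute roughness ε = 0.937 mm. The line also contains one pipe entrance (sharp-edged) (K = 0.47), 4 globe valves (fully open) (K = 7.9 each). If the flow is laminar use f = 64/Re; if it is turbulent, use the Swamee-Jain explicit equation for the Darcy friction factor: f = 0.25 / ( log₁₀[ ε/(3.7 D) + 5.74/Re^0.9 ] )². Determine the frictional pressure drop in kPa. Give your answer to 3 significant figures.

Cross-sectional area A = πD²/4 = π(0.152)²/4 = 0.01815 m²; mean velocity V = Q/A = 0.0285/0.01815 = 1.571 m/s.
Reynolds number Re = ρVD/μ = 1100 · 1.571 · 0.152 / 0.0155 = 1.694e+04.
Re > 4000 → turbulent. Relative roughness ε/D = 0.000937/0.152 = 0.00616. Swamee-Jain: f = 0.25/(log₁₀[0.00616/3.7 + 5.74/1.694e+04^0.9])² = 0.25/(log₁₀[0.00167 + 0.000897])² = 0.25/(-2.591)² = 0.03723.
Total minor-loss coefficient ΣK = 1·0.47 + 4·7.9 = 32.1.
ΔP = [f·L/D + ΣK]·(ρV²/2) = [0.03723·1190/0.152 + 32.1]·(1100·1.571²/2) = [291.5 + 32.1]·1357 = 4.39e+05 Pa.
ΔP = 4.39e+05 Pa = 439 kPa.

ΔP ≈ 439 kPa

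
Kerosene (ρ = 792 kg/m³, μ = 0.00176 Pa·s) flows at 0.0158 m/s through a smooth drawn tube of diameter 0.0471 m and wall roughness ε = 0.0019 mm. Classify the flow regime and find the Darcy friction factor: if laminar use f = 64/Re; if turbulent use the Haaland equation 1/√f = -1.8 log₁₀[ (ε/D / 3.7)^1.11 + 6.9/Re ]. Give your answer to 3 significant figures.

f ≈ 0.191

Re = ρVD/μ = 792·0.0158·0.0471/0.00176 = 334.9.
Re < 2300 → laminar, so f = 64/Re = 0.1911 (roughness is irrelevant in laminar flow).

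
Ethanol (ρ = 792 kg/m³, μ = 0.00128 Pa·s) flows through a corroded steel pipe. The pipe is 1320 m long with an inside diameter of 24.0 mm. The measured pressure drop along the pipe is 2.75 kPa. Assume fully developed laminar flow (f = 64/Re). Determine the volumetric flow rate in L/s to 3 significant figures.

Q ≈ 0.0133 L/s

For laminar flow, f = 64/Re with Re = ρVD/μ, so Darcy-Weisbach reduces to ΔP = 32μLV/D². Solving for V: V = ΔP·D²/(32μL) = 2750·(0.024)²/(32·0.00128·1320) = 0.0293 m/s.
Check: Re = ρVD/μ = 792·0.0293·0.024/0.00128 = 435.1 < 2300, so the laminar assumption holds.
Q = V·A = 0.0293·(π/4·0.024²) = 1.325e-05 m³/s = 0.0133 L/s.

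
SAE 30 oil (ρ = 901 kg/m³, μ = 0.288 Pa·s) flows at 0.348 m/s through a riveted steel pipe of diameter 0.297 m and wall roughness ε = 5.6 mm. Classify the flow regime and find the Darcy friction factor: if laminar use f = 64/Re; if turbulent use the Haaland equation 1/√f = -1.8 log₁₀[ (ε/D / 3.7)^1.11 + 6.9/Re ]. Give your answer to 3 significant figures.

f ≈ 0.198

Re = ρVD/μ = 901·0.348·0.297/0.288 = 323.3.
Re < 2300 → laminar, so f = 64/Re = 0.1979 (roughness is irrelevant in laminar flow).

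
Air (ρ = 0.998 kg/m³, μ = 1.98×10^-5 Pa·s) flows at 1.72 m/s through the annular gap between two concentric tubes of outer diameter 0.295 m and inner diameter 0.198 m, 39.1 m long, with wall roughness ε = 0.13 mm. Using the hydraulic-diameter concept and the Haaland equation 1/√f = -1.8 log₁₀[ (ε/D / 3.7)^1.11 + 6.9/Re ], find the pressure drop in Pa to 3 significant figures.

Hydraulic diameter D_h = 4A/P = D_o - D_i = 0.295 - 0.198 = 0.097 m.
Re = ρVD_h/μ = 0.998·1.72·0.097/1.98e-05 = 8409.
ε/D_h = 0.00013/0.097 = 0.00134; Haaland gives 1/√f = -1.8 log₁₀[0.000152+0.000821] = 5.422, so f = 0.03401.
ΔP = f(L/D_h)(ρV²/2) = 0.03401·39.1/0.097·1.476 = 20.24 Pa.

ΔP ≈ 20.2 Pa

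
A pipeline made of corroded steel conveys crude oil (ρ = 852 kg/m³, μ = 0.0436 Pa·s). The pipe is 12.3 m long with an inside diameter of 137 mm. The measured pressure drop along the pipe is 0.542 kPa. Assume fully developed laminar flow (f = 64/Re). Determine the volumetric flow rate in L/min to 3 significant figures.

For laminar flow, f = 64/Re with Re = ρVD/μ, so Darcy-Weisbach reduces to ΔP = 32μLV/D². Solving for V: V = ΔP·D²/(32μL) = 542·(0.137)²/(32·0.0436·12.3) = 0.5928 m/s.
Check: Re = ρVD/μ = 852·0.5928·0.137/0.0436 = 1587 < 2300, so the laminar assumption holds.
Q = V·A = 0.5928·(π/4·0.137²) = 0.008738 m³/s = 524 L/min.

Q ≈ 524 L/min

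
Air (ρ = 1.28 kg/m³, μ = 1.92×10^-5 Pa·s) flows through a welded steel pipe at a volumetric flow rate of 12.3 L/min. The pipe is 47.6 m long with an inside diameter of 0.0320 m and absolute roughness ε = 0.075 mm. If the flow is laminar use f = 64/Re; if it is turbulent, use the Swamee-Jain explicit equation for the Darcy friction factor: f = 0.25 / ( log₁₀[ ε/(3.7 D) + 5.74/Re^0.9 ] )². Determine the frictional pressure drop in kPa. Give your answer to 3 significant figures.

Q = 12.3 L/min = 12.3/60000 = 0.000205 m³/s.
Cross-sectional area A = πD²/4 = π(0.032)²/4 = 0.0008042 m²; mean velocity V = Q/A = 0.000205/0.0008042 = 0.2549 m/s.
Reynolds number Re = ρVD/μ = 1.28 · 0.2549 · 0.032 / 1.92e-05 = 543.8.
Re < 2300 → laminar flow, so f = 64/Re = 64/543.8 = 0.1177 (the turbulent correlation is not needed).
Darcy-Weisbach: ΔP = f(L/D)(ρV²/2) = 0.1177·(47.6/0.032)·(1.28·0.2549²/2) = 0.1177·1488·0.04158 = 7.28 Pa.
ΔP = 7.28 Pa = 0.00728 kPa.

ΔP ≈ 0.00728 kPa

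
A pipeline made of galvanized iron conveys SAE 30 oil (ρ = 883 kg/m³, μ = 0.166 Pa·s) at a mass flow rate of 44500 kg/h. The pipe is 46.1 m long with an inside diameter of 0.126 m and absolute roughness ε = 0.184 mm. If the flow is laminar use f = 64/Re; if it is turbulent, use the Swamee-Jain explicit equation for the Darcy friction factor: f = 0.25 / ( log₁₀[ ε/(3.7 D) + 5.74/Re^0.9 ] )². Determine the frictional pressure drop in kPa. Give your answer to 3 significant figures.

ṁ = 44500 kg/h = 44500/3600 = 12.36 kg/s.
A = πD²/4 = π(0.126)²/4 = 0.01247 m²; mean velocity V = ṁ/(ρA) = 12.36/(883 · 0.01247) = 1.123 m/s.
Reynolds number Re = ρVD/μ = 883 · 1.123 · 0.126 / 0.166 = 752.5.
Re < 2300 → laminar flow, so f = 64/Re = 64/752.5 = 0.08505 (the turbulent correlation is not needed).
Darcy-Weisbach: ΔP = f(L/D)(ρV²/2) = 0.08505·(46.1/0.126)·(883·1.123²/2) = 0.08505·365.9·556.5 = 1.732e+04 Pa.
ΔP = 1.732e+04 Pa = 17.3 kPa.

ΔP ≈ 17.3 kPa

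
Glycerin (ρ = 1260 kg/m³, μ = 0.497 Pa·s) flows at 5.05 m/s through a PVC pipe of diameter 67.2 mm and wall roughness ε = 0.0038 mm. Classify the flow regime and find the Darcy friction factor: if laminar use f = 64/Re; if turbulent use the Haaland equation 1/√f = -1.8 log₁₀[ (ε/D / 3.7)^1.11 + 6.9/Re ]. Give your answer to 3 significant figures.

f ≈ 0.0744

Re = ρVD/μ = 1260·5.05·0.0672/0.497 = 860.3.
Re < 2300 → laminar, so f = 64/Re = 0.07439 (roughness is irrelevant in laminar flow).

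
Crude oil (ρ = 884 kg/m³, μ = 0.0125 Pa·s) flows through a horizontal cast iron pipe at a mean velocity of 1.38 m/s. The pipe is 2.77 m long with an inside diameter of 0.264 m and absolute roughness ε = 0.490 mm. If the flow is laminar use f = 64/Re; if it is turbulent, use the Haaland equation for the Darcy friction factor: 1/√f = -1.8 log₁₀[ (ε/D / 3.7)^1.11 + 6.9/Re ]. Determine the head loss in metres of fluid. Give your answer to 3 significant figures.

h_f ≈ 0.0286 m

Reynolds number Re = ρVD/μ = 884 · 1.38 · 0.264 / 0.0125 = 2.576e+04.
Re > 4000 → turbulent. Relative roughness ε/D = 0.00049/0.264 = 0.00186. Haaland: 1/√f = -1.8 log₁₀[(0.00186/3.7)^1.11 + 6.9/2.576e+04] = -1.8 log₁₀[0.000217 + 0.000268] = 5.965, so f = 0.0281.
Darcy-Weisbach: ΔP = f(L/D)(ρV²/2) = 0.0281·(2.77/0.264)·(884·1.38²/2) = 0.0281·10.49·841.7 = 248.2 Pa.
Head loss h_f = ΔP/(ρg) = 248.2/(884·9.81) = 0.0286 m.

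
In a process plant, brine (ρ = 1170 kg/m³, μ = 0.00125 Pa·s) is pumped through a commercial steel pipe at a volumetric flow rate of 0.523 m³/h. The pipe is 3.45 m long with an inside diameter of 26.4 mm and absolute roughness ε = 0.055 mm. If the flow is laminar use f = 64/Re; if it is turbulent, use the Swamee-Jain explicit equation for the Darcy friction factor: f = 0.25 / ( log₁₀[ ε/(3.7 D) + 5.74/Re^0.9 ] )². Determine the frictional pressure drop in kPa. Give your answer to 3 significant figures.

ΔP ≈ 0.203 kPa

Q = 0.523 m³/h = 0.523/3600 = 0.0001453 m³/s.
Cross-sectional area A = πD²/4 = π(0.0264)²/4 = 0.0005474 m²; mean velocity V = Q/A = 0.0001453/0.0005474 = 0.2654 m/s.
Reynolds number Re = ρVD/μ = 1170 · 0.2654 · 0.0264 / 0.00125 = 6558.
Re > 4000 → turbulent. Relative roughness ε/D = 5.5e-05/0.0264 = 0.00208. Swamee-Jain: f = 0.25/(log₁₀[0.00208/3.7 + 5.74/6558^0.9])² = 0.25/(log₁₀[0.000563 + 0.00211])² = 0.25/(-2.573)² = 0.03775.
Darcy-Weisbach: ΔP = f(L/D)(ρV²/2) = 0.03775·(3.45/0.0264)·(1170·0.2654²/2) = 0.03775·130.7·41.21 = 203.3 Pa.
ΔP = 203.3 Pa = 0.203 kPa.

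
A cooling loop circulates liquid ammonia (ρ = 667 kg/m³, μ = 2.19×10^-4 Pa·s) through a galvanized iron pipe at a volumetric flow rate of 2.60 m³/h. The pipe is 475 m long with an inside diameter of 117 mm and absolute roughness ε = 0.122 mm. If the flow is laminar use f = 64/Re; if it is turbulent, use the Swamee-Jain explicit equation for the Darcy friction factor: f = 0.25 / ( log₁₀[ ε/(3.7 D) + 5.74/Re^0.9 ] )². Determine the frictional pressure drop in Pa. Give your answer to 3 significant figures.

ΔP ≈ 167 Pa

Q = 2.60 m³/h = 2.60/3600 = 0.0007222 m³/s.
Cross-sectional area A = πD²/4 = π(0.117)²/4 = 0.01075 m²; mean velocity V = Q/A = 0.0007222/0.01075 = 0.06718 m/s.
Reynolds number Re = ρVD/μ = 667 · 0.06718 · 0.117 / 0.000219 = 2.394e+04.
Re > 4000 → turbulent. Relative roughness ε/D = 0.000122/0.117 = 0.00104. Swamee-Jain: f = 0.25/(log₁₀[0.00104/3.7 + 5.74/2.394e+04^0.9])² = 0.25/(log₁₀[0.000282 + 0.000657])² = 0.25/(-3.027)² = 0.02728.
Darcy-Weisbach: ΔP = f(L/D)(ρV²/2) = 0.02728·(475/0.117)·(667·0.06718²/2) = 0.02728·4060·1.505 = 166.7 Pa.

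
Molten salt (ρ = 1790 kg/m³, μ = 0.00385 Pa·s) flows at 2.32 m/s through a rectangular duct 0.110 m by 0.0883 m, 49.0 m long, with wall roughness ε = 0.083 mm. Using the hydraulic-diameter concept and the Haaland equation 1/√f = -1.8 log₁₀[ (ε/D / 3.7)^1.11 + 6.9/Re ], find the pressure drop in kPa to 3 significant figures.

ΔP ≈ 51.3 kPa

Hydraulic diameter D_h = 4A/P = 4·(0.11·0.0883)/(2·(0.11+0.0883)) = 0.03885/0.3966 = 0.09796 m.
Re = ρVD_h/μ = 1790·2.32·0.09796/0.00385 = 1.057e+05.
ε/D_h = 8.3e-05/0.09796 = 0.000847; Haaland gives 1/√f = -1.8 log₁₀[9.11e-05+6.53e-05] = 6.851, so f = 0.02131.
ΔP = f(L/D_h)(ρV²/2) = 0.02131·49/0.09796·4817 = 5.134e+04 Pa.
ΔP = 51.3 kPa.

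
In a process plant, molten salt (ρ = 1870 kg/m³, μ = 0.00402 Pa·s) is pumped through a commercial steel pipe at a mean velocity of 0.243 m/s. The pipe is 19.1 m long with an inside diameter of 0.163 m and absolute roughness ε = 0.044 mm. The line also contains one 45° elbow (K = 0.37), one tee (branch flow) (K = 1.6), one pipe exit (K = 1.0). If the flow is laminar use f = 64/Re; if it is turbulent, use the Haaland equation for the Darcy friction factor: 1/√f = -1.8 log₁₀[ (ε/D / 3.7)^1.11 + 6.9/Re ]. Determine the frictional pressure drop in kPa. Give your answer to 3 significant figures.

ΔP ≈ 0.337 kPa

Reynolds number Re = ρVD/μ = 1870 · 0.243 · 0.163 / 0.00402 = 1.843e+04.
Re > 4000 → turbulent. Relative roughness ε/D = 4.4e-05/0.163 = 0.00027. Haaland: 1/√f = -1.8 log₁₀[(0.00027/3.7)^1.11 + 6.9/1.843e+04] = -1.8 log₁₀[2.56e-05 + 0.000374] = 6.116, so f = 0.02673.
Total minor-loss coefficient ΣK = 1·0.37 + 1·1.6 + 1·1 = 2.97.
ΔP = [f·L/D + ΣK]·(ρV²/2) = [0.02673·19.1/0.163 + 2.97]·(1870·0.243²/2) = [3.132 + 2.97]·55.21 = 336.9 Pa.
ΔP = 336.9 Pa = 0.337 kPa.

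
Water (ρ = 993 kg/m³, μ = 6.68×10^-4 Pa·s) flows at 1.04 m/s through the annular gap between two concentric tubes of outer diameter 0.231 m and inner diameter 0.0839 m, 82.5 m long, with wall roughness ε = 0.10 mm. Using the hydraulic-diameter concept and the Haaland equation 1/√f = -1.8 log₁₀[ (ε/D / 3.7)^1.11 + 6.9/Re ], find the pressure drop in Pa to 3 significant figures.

ΔP ≈ 5830 Pa

Hydraulic diameter D_h = 4A/P = D_o - D_i = 0.231 - 0.0839 = 0.1471 m.
Re = ρVD_h/μ = 993·1.04·0.1471/0.000668 = 2.274e+05.
ε/D_h = 0.0001/0.1471 = 0.00068; Haaland gives 1/√f = -1.8 log₁₀[7.13e-05+3.03e-05] = 7.187, so f = 0.01936.
ΔP = f(L/D_h)(ρV²/2) = 0.01936·82.5/0.1471·537 = 5831 Pa.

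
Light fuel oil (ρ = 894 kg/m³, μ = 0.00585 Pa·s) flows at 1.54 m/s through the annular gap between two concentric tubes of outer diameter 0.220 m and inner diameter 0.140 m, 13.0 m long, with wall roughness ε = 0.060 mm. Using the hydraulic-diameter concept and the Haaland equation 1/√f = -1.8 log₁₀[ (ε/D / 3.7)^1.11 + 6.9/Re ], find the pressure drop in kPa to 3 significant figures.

Hydraulic diameter D_h = 4A/P = D_o - D_i = 0.22 - 0.14 = 0.08 m.
Re = ρVD_h/μ = 894·1.54·0.08/0.00585 = 1.883e+04.
ε/D_h = 6e-05/0.08 = 0.00075; Haaland gives 1/√f = -1.8 log₁₀[7.95e-05+0.000366] = 6.031, so f = 0.02749.
ΔP = f(L/D_h)(ρV²/2) = 0.02749·13/0.08·1060 = 4736 Pa.
ΔP = 4.74 kPa.

ΔP ≈ 4.74 kPa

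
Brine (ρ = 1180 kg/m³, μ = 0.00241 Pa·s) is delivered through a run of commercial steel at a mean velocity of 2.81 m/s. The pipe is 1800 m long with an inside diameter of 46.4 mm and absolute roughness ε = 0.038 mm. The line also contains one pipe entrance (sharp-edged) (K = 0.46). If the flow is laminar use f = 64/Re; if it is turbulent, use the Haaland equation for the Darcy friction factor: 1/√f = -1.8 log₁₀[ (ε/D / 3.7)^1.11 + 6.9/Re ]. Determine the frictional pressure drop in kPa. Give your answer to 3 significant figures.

Reynolds number Re = ρVD/μ = 1180 · 2.81 · 0.0464 / 0.00241 = 6.384e+04.
Re > 4000 → turbulent. Relative roughness ε/D = 3.8e-05/0.0464 = 0.000819. Haaland: 1/√f = -1.8 log₁₀[(0.000819/3.7)^1.11 + 6.9/6.384e+04] = -1.8 log₁₀[8.77e-05 + 0.000108] = 6.675, so f = 0.02245.
Total minor-loss coefficient ΣK = 1·0.46 = 0.46.
ΔP = [f·L/D + ΣK]·(ρV²/2) = [0.02245·1800/0.0464 + 0.46]·(1180·2.81²/2) = [870.7 + 0.46]·4659 = 4.059e+06 Pa.
ΔP = 4.059e+06 Pa = 4060 kPa.

ΔP ≈ 4060 kPa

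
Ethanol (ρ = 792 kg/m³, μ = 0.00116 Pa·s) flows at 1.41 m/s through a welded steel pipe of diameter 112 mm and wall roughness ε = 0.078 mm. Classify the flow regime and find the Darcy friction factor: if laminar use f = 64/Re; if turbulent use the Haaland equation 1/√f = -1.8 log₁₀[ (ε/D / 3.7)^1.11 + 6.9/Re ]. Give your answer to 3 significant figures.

Re = ρVD/μ = 792·1.41·0.112/0.00116 = 1.078e+05.
Re > 4000 → turbulent. ε/D = 7.8e-05/0.112 = 0.000696; Haaland: 1/√f = -1.8 log₁₀[7.33e-05 + 6.4e-05] = 6.952, so f = 0.02069.

f ≈ 0.0207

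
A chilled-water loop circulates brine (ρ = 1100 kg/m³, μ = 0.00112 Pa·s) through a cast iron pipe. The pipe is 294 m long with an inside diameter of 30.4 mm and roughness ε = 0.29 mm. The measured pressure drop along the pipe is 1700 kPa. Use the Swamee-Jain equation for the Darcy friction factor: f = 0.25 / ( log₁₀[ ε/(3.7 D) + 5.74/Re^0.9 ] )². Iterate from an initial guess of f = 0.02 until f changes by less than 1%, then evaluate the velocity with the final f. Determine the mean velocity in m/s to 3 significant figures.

V ≈ 2.89 m/s

Rearranging Darcy-Weisbach: V = √(2·ΔP·D/(f·L·ρ)). With ε/D = 0.00029/0.0304 = 0.00954, iterate starting from f = 0.02:
  f = 0.02 → V = √(2·1.7e+06·0.0304/(0.02·294·1100)) = 3.998 m/s; Re = ρVD/μ = 1.194e+05; f → 0.03805
  f = 0.03805 → V = 2.898 m/s; Re = 8.654e+04; f → 0.03829
Converged (Δf/f < 1%). With the final f = 0.03829: V = √(2·1.7e+06·0.0304/(0.03829·294·1100)) = 2.889 m/s.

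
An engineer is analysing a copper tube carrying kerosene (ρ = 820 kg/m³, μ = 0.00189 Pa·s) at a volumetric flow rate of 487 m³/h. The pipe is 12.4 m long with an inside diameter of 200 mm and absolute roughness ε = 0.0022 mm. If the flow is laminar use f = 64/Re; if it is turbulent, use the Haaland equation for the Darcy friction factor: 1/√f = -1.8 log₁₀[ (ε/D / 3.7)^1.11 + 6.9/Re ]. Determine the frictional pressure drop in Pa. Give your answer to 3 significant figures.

ΔP ≈ 6540 Pa

Q = 487 m³/h = 487/3600 = 0.1353 m³/s.
Cross-sectional area A = πD²/4 = π(0.2)²/4 = 0.03142 m²; mean velocity V = Q/A = 0.1353/0.03142 = 4.306 m/s.
Reynolds number Re = ρVD/μ = 820 · 4.306 · 0.2 / 0.00189 = 3.736e+05.
Re > 4000 → turbulent. Relative roughness ε/D = 2.2e-06/0.2 = 1.1e-05. Haaland: 1/√f = -1.8 log₁₀[(1.1e-05/3.7)^1.11 + 6.9/3.736e+05] = -1.8 log₁₀[7.33e-07 + 1.85e-05] = 8.49, so f = 0.01387.
Darcy-Weisbach: ΔP = f(L/D)(ρV²/2) = 0.01387·(12.4/0.2)·(820·4.306²/2) = 0.01387·62·7602 = 6539 Pa.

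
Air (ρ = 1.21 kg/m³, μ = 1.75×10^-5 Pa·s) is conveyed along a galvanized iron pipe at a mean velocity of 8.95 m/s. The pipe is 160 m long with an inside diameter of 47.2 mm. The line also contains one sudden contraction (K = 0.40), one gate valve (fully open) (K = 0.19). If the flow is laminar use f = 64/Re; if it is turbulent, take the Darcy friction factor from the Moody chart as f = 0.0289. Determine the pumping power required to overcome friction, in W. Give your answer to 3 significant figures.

P ≈ 74.8 W

Reynolds number Re = ρVD/μ = 1.21 · 8.95 · 0.0472 / 1.75e-05 = 2.921e+04.
Re > 4000 → turbulent; use the Moody-chart value f = 0.0289.
Total minor-loss coefficient ΣK = 1·0.4 + 1·0.19 = 0.59.
ΔP = [f·L/D + ΣK]·(ρV²/2) = [0.0289·160/0.0472 + 0.59]·(1.21·8.95²/2) = [97.97 + 0.59]·48.46 = 4776 Pa.
Q = V·A = 8.95·0.00175 = 0.01566 m³/s.
Pumping power P = QΔP = 0.01566·4776 = 74.80 W = 74.8 W.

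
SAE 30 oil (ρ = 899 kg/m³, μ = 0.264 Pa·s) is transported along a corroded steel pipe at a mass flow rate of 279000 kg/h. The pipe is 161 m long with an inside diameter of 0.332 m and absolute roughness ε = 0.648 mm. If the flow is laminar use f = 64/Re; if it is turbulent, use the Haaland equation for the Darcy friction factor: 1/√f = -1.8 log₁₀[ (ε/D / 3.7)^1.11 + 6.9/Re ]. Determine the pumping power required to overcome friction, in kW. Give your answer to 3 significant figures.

P ≈ 1.06 kW

ṁ = 279000 kg/h = 279000/3600 = 77.5 kg/s.
A = πD²/4 = π(0.332)²/4 = 0.08657 m²; mean velocity V = ṁ/(ρA) = 77.5/(899 · 0.08657) = 0.9958 m/s.
Reynolds number Re = ρVD/μ = 899 · 0.9958 · 0.332 / 0.264 = 1126.
Re < 2300 → laminar flow, so f = 64/Re = 64/1126 = 0.05685 (the turbulent correlation is not needed).
Darcy-Weisbach: ΔP = f(L/D)(ρV²/2) = 0.05685·(161/0.332)·(899·0.9958²/2) = 0.05685·484.9·445.7 = 1.229e+04 Pa.
Q = ṁ/ρ = 77.5/899 = 0.08621 m³/s.
Pumping power P = QΔP = 0.08621·1.229e+04 = 1059 W = 1.06 kW.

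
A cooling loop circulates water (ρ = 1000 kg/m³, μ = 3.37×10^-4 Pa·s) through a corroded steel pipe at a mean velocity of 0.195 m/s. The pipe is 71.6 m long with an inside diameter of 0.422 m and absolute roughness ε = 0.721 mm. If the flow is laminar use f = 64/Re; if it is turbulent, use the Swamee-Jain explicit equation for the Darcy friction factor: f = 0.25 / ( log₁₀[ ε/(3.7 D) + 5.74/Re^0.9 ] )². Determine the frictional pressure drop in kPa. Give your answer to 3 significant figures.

ΔP ≈ 0.0756 kPa

Reynolds number Re = ρVD/μ = 1000 · 0.195 · 0.422 / 0.000337 = 2.442e+05.
Re > 4000 → turbulent. Relative roughness ε/D = 0.000721/0.422 = 0.00171. Swamee-Jain: f = 0.25/(log₁₀[0.00171/3.7 + 5.74/2.442e+05^0.9])² = 0.25/(log₁₀[0.000462 + 8.13e-05])² = 0.25/(-3.265)² = 0.02345.
Darcy-Weisbach: ΔP = f(L/D)(ρV²/2) = 0.02345·(71.6/0.422)·(1000·0.195²/2) = 0.02345·169.7·19.01 = 75.64 Pa.
ΔP = 75.64 Pa = 0.0756 kPa.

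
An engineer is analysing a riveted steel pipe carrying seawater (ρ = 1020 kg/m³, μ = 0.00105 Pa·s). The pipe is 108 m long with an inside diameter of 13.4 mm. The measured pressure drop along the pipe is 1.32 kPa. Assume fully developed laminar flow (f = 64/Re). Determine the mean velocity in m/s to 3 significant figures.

V ≈ 0.0653 m/s

For laminar flow, f = 64/Re with Re = ρVD/μ, so Darcy-Weisbach reduces to ΔP = 32μLV/D². Solving for V: V = ΔP·D²/(32μL) = 1320·(0.0134)²/(32·0.00105·108) = 0.06532 m/s.
Check: Re = ρVD/μ = 1020·0.06532·0.0134/0.00105 = 850.2 < 2300, so the laminar assumption holds.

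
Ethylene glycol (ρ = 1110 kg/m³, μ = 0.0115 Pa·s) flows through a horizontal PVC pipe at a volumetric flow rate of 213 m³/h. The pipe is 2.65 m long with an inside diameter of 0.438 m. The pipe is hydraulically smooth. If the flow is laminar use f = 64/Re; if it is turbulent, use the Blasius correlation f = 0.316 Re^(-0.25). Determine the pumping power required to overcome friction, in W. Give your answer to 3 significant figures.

P ≈ 0.853 W

Q = 213 m³/h = 213/3600 = 0.05917 m³/s.
Cross-sectional area A = πD²/4 = π(0.438)²/4 = 0.1507 m²; mean velocity V = Q/A = 0.05917/0.1507 = 0.3927 m/s.
Reynolds number Re = ρVD/μ = 1110 · 0.3927 · 0.438 / 0.0115 = 1.66e+04.
Re > 4000 → turbulent. Smooth-pipe (Blasius): f = 0.316 Re^(-0.25) = 0.316/(1.66e+04)^0.25 = 0.02784.
Darcy-Weisbach: ΔP = f(L/D)(ρV²/2) = 0.02784·(2.65/0.438)·(1110·0.3927²/2) = 0.02784·6.05·85.58 = 14.41 Pa.
Pumping power P = QΔP = 0.05917·14.41 = 0.8528 W = 0.853 W.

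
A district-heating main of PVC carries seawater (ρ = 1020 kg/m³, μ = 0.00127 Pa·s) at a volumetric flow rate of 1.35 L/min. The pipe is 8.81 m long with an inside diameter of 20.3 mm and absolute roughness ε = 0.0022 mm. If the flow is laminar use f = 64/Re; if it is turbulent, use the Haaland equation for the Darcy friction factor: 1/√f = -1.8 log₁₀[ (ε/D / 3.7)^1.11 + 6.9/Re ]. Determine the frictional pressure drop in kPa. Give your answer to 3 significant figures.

ΔP ≈ 0.0604 kPa

Q = 1.35 L/min = 1.35/60000 = 2.25e-05 m³/s.
Cross-sectional area A = πD²/4 = π(0.0203)²/4 = 0.0003237 m²; mean velocity V = Q/A = 2.25e-05/0.0003237 = 0.06952 m/s.
Reynolds number Re = ρVD/μ = 1020 · 0.06952 · 0.0203 / 0.00127 = 1133.
Re < 2300 → laminar flow, so f = 64/Re = 64/1133 = 0.05647 (the turbulent correlation is not needed).
Darcy-Weisbach: ΔP = f(L/D)(ρV²/2) = 0.05647·(8.81/0.0203)·(1020·0.06952²/2) = 0.05647·434·2.465 = 60.4 Pa.
ΔP = 60.4 Pa = 0.0604 kPa.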